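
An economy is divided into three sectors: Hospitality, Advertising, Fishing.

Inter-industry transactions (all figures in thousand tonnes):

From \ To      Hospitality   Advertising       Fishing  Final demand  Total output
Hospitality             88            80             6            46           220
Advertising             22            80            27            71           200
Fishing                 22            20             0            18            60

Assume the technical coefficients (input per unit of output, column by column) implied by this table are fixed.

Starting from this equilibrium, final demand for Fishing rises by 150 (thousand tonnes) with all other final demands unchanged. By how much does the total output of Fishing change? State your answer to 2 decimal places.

Δx_3 = 179.10

Technical coefficients a_ij = z_ij / X_j:
  a_11 = 88/220 = 0.40, a_21 = 22/220 = 0.10, a_31 = 22/220 = 0.10
  a_12 = 80/200 = 0.40, a_22 = 80/200 = 0.40, a_32 = 20/200 = 0.10
  a_13 = 6/60 = 0.10, a_23 = 27/60 = 0.45, a_33 = 0/60 = 0.00
I − A =
  [   0.60    -0.40    -0.10]
  [  -0.10     0.60    -0.45]
  [  -0.10    -0.10     1.00]
Cofactors of I−A, C_ij = (−1)^(i+j)·(minor ij) (rows/columns in the sector order above):
  C_11 = (0.60)(1.00) − (-0.45)(-0.10) = 0.5550
  C_12 = −[(-0.10)(1.00) − (-0.45)(-0.10)] = 0.1450
  C_13 = (-0.10)(-0.10) − (0.60)(-0.10) = 0.0700
  C_21 = −[(-0.40)(1.00) − (-0.10)(-0.10)] = 0.4100
  C_22 = (0.60)(1.00) − (-0.10)(-0.10) = 0.5900
  C_23 = −[(0.60)(-0.10) − (-0.40)(-0.10)] = 0.1000
  C_31 = (-0.40)(-0.45) − (-0.10)(0.60) = 0.2400
  C_32 = −[(0.60)(-0.45) − (-0.10)(-0.10)] = 0.2800
  C_33 = (0.60)(0.60) − (-0.40)(-0.10) = 0.3200
det(I−A) = Σ_j (I−A)_1j·C_1j = (0.60)(0.5550) + (-0.40)(0.1450) + (-0.10)(0.0700) = 0.2680
adj(I−A) = Cᵀ =
  [ 0.5550   0.4100   0.2400]
  [ 0.1450   0.5900   0.2800]
  [ 0.0700   0.1000   0.3200]
(I − A)⁻¹ = adj(I−A) / det(I−A) ≈
  [   2.0709     1.5299     0.8955]
  [   0.5410     2.2015     1.0448]
  [   0.2612     0.3731     1.1940]
Δx = (I − A)⁻¹ Δd with Δd having +150 in the Fishing component and 0 elsewhere.
So Δx_3 = L_33 · (+150), where L_33 = adj(I−A)_33 / det(I−A) = 0.3200 / 0.2680.
Δx_3 = 0.3200 × (+150) / 0.2680 = 48.00 / 0.2680 ≈ 179.10.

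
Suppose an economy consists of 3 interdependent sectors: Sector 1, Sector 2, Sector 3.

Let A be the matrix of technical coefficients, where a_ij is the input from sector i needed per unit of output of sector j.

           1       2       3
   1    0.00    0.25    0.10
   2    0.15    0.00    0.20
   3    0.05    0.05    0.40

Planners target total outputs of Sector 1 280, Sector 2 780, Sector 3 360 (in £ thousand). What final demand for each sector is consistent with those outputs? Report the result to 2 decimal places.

I − A =
  [   1.00    -0.25    -0.10]
  [  -0.15     1.00    -0.20]
  [  -0.05    -0.05     0.60]
d = (I − A) x:
  d_1 = (+1.00)·280 + (-0.25)·780 + (-0.10)·360 = 49.00
  d_2 = (-0.15)·280 + (+1.00)·780 + (-0.20)·360 = 666.00
  d_3 = (-0.05)·280 + (-0.05)·780 + (+0.60)·360 = 163.00

d_1 = 49.00, d_2 = 666.00, d_3 = 163.00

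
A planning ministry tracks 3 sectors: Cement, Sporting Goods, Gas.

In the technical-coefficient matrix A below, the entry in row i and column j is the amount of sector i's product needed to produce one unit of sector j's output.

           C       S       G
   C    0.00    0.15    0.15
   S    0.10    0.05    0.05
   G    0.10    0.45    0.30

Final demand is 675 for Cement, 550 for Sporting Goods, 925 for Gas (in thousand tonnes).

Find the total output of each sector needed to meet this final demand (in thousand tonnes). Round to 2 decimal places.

x_C = 1093.51, x_S = 798.85, x_G = 1991.19

I − A =
  [   1.00    -0.15    -0.15]
  [  -0.10     0.95    -0.05]
  [  -0.10    -0.45     0.70]
Cofactors of I−A, C_ij = (−1)^(i+j)·(minor ij) (rows/columns in the sector order above):
  C_11 = (0.95)(0.70) − (-0.05)(-0.45) = 0.6425
  C_12 = −[(-0.10)(0.70) − (-0.05)(-0.10)] = 0.0750
  C_13 = (-0.10)(-0.45) − (0.95)(-0.10) = 0.1400
  C_21 = −[(-0.15)(0.70) − (-0.15)(-0.45)] = 0.1725
  C_22 = (1.00)(0.70) − (-0.15)(-0.10) = 0.6850
  C_23 = −[(1.00)(-0.45) − (-0.15)(-0.10)] = 0.4650
  C_31 = (-0.15)(-0.05) − (-0.15)(0.95) = 0.1500
  C_32 = −[(1.00)(-0.05) − (-0.15)(-0.10)] = 0.0650
  C_33 = (1.00)(0.95) − (-0.15)(-0.10) = 0.9350
det(I−A) = Σ_j (I−A)_1j·C_1j = (1.00)(0.6425) + (-0.15)(0.0750) + (-0.15)(0.1400) = 0.61025
adj(I−A) = Cᵀ =
  [ 0.6425   0.1725   0.1500]
  [ 0.0750   0.6850   0.0650]
  [ 0.1400   0.4650   0.9350]
(I − A)⁻¹ = adj(I−A) / det(I−A) ≈
  [   1.0528     0.2827     0.2458]
  [   0.1229     1.1225     0.1065]
  [   0.2294     0.7620     1.5322]
x = (I − A)⁻¹ d = adj(I−A)·d / det(I−A), with det(I−A) = 0.61025:
  x_C = (0.6425·675 + 0.1725·550 + 0.1500·925) / 0.61025 = 667.3125 / 0.61025 ≈ 1093.51
  x_S = (0.0750·675 + 0.6850·550 + 0.0650·925) / 0.61025 = 487.50 / 0.61025 ≈ 798.85
  x_G = (0.1400·675 + 0.4650·550 + 0.9350·925) / 0.61025 = 1215.125 / 0.61025 ≈ 1991.19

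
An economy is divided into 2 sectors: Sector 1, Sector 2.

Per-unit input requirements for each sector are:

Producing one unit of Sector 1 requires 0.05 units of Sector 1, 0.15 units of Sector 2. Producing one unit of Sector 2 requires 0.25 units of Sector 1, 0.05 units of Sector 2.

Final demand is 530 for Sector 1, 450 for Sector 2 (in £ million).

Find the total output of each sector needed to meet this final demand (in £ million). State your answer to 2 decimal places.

x_1 = 712.14, x_2 = 586.13

I − A =
  [   0.95    -0.25]
  [  -0.15     0.95]
det(I−A) = (0.95)(0.95) − (-0.25)(-0.15) = 0.8650
adj(I−A) = [[0.95, 0.25], [0.15, 0.95]]
(I − A)⁻¹ = adj(I−A) / det(I−A) ≈
  [   1.0983     0.2890]
  [   0.1734     1.0983]
x = (I − A)⁻¹ d = adj(I−A)·d / det(I−A), with det(I−A) = 0.8650:
  x_1 = (0.95·530 + 0.25·450) / 0.8650 = 616.00 / 0.8650 ≈ 712.14
  x_2 = (0.15·530 + 0.95·450) / 0.8650 = 507.00 / 0.8650 ≈ 586.13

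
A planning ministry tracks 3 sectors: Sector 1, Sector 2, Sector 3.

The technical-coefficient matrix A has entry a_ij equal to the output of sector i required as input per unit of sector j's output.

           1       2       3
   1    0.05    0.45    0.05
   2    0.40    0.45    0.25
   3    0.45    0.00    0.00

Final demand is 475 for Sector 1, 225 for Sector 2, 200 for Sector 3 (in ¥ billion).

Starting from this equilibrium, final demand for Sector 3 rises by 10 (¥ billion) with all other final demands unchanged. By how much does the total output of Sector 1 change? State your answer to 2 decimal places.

I − A =
  [   0.95    -0.45    -0.05]
  [  -0.40     0.55    -0.25]
  [  -0.45     0.00     1.00]
Cofactors of I−A, C_ij = (−1)^(i+j)·(minor ij) (rows/columns in the sector order above):
  C_11 = (0.55)(1.00) − (-0.25)(0.00) = 0.5500
  C_12 = −[(-0.40)(1.00) − (-0.25)(-0.45)] = 0.5125
  C_13 = (-0.40)(0.00) − (0.55)(-0.45) = 0.2475
  C_21 = −[(-0.45)(1.00) − (-0.05)(0.00)] = 0.4500
  C_22 = (0.95)(1.00) − (-0.05)(-0.45) = 0.9275
  C_23 = −[(0.95)(0.00) − (-0.45)(-0.45)] = 0.2025
  C_31 = (-0.45)(-0.25) − (-0.05)(0.55) = 0.1400
  C_32 = −[(0.95)(-0.25) − (-0.05)(-0.40)] = 0.2575
  C_33 = (0.95)(0.55) − (-0.45)(-0.40) = 0.3425
det(I−A) = Σ_j (I−A)_1j·C_1j = (0.95)(0.5500) + (-0.45)(0.5125) + (-0.05)(0.2475) = 0.2795
adj(I−A) = Cᵀ =
  [ 0.5500   0.4500   0.1400]
  [ 0.5125   0.9275   0.2575]
  [ 0.2475   0.2025   0.3425]
(I − A)⁻¹ = adj(I−A) / det(I−A) ≈
  [   1.9678     1.6100     0.5009]
  [   1.8336     3.3184     0.9213]
  [   0.8855     0.7245     1.2254]
Δx = (I − A)⁻¹ Δd with Δd having +10 in the Sector 3 component and 0 elsewhere.
So Δx_1 = L_13 · (+10), where L_13 = adj(I−A)_13 / det(I−A) = 0.1400 / 0.2795.
Δx_1 = 0.1400 × (+10) / 0.2795 = 1.40 / 0.2795 ≈ 5.01.

Δx_1 = 5.01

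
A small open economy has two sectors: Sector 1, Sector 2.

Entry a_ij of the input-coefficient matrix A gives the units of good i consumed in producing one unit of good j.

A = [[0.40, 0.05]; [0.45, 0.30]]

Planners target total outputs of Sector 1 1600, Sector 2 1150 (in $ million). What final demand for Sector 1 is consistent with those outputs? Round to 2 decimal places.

I − A =
  [   0.60    -0.05]
  [  -0.45     0.70]
d = (I − A) x:
  d_1 = (+0.60)·1600 + (-0.05)·1150 = 902.50
  d_2 = (-0.45)·1600 + (+0.70)·1150 = 85.00

d_1 = 902.50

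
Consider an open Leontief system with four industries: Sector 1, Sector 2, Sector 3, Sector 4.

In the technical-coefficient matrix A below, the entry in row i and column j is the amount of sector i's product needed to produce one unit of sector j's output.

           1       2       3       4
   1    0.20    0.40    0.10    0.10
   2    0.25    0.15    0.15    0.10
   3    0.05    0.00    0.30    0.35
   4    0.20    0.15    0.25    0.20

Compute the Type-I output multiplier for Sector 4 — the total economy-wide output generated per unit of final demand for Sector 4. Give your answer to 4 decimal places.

I − A =
  [   0.80    -0.40    -0.10    -0.10]
  [  -0.25     0.85    -0.15    -0.10]
  [  -0.05     0.00     0.70    -0.35]
  [  -0.20    -0.15    -0.25     0.80]
Compute the cofactors C_ij = (−1)^(i+j)·(3×3 minor ij) of I−A; the adjugate is their transpose:
adj(I−A) = Cᵀ =
  [ 0.383250   0.204750   0.148000   0.138250]
  [ 0.149875   0.351750   0.141250   0.124500]
  [ 0.105875   0.086750   0.423250   0.209250]
  [ 0.157000   0.144250   0.195750   0.398750]
det(I−A) = Σ_j (I−A)_1j·C_1j = (0.80)(0.383250) + (-0.40)(0.149875) + (-0.10)(0.105875) + (-0.10)(0.157000) = 0.2203625
(I − A)⁻¹ = adj(I−A) / det(I−A) ≈
  [   1.73918     0.92915     0.67162     0.62738]
  [   0.68013     1.59623     0.64099     0.56498]
  [   0.48046     0.39367     1.92070     0.94957]
  [   0.71246     0.65460     0.88831     1.80952]
The output multiplier for sector j is the column-j sum of the Leontief inverse (I − A)⁻¹ = adj(I−A) / det(I−A).
Column 4 of adj(I−A): (0.138250, 0.124500, 0.209250, 0.398750); det(I−A) = 0.2203625.
m_4 = (0.138250 + 0.124500 + 0.209250 + 0.398750) / 0.2203625 = 0.87075 / 0.2203625 ≈ 3.9514.

m_4 = 3.9514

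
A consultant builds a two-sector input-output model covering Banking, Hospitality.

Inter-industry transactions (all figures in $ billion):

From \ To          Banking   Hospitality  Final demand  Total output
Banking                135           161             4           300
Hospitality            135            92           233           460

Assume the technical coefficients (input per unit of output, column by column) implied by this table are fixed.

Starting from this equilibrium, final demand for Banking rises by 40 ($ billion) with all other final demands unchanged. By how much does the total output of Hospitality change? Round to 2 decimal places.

Δx_2 = 63.72

Technical coefficients a_ij = z_ij / X_j:
  a_11 = 135/300 = 0.45, a_21 = 135/300 = 0.45
  a_12 = 161/460 = 0.35, a_22 = 92/460 = 0.20
I − A =
  [   0.55    -0.35]
  [  -0.45     0.80]
det(I−A) = (0.55)(0.80) − (-0.35)(-0.45) = 0.2825
adj(I−A) = [[0.80, 0.35], [0.45, 0.55]]
(I − A)⁻¹ = adj(I−A) / det(I−A) ≈
  [   2.8319     1.2389]
  [   1.5929     1.9469]
Δx = (I − A)⁻¹ Δd with Δd having +40 in the Banking component and 0 elsewhere.
So Δx_2 = L_21 · (+40), where L_21 = adj(I−A)_21 / det(I−A) = 0.45 / 0.2825.
Δx_2 = 0.45 × (+40) / 0.2825 = 18.00 / 0.2825 ≈ 63.72.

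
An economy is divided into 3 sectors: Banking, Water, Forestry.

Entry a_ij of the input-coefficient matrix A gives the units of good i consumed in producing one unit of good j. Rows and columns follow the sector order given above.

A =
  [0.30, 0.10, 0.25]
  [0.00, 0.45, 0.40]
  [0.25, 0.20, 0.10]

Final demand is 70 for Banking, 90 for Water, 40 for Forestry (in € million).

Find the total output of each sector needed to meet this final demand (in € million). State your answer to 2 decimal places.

I − A =
  [   0.70    -0.10    -0.25]
  [   0.00     0.55    -0.40]
  [  -0.25    -0.20     0.90]
Cofactors of I−A, C_ij = (−1)^(i+j)·(minor ij) (rows/columns in the sector order above):
  C_11 = (0.55)(0.90) − (-0.40)(-0.20) = 0.4150
  C_12 = −[(0.00)(0.90) − (-0.40)(-0.25)] = 0.1000
  C_13 = (0.00)(-0.20) − (0.55)(-0.25) = 0.1375
  C_21 = −[(-0.10)(0.90) − (-0.25)(-0.20)] = 0.1400
  C_22 = (0.70)(0.90) − (-0.25)(-0.25) = 0.5675
  C_23 = −[(0.70)(-0.20) − (-0.10)(-0.25)] = 0.1650
  C_31 = (-0.10)(-0.40) − (-0.25)(0.55) = 0.1775
  C_32 = −[(0.70)(-0.40) − (-0.25)(0.00)] = 0.2800
  C_33 = (0.70)(0.55) − (-0.10)(0.00) = 0.3850
det(I−A) = Σ_j (I−A)_1j·C_1j = (0.70)(0.4150) + (-0.10)(0.1000) + (-0.25)(0.1375) = 0.246125
adj(I−A) = Cᵀ =
  [ 0.4150   0.1400   0.1775]
  [ 0.1000   0.5675   0.2800]
  [ 0.1375   0.1650   0.3850]
(I − A)⁻¹ = adj(I−A) / det(I−A) ≈
  [   1.6861     0.5688     0.7212]
  [   0.4063     2.3057     1.1376]
  [   0.5587     0.6704     1.5642]
x = (I − A)⁻¹ d = adj(I−A)·d / det(I−A), with det(I−A) = 0.246125:
  x_B = (0.4150·70 + 0.1400·90 + 0.1775·40) / 0.246125 = 48.75 / 0.246125 ≈ 198.07
  x_W = (0.1000·70 + 0.5675·90 + 0.2800·40) / 0.246125 = 69.275 / 0.246125 ≈ 281.46
  x_F = (0.1375·70 + 0.1650·90 + 0.3850·40) / 0.246125 = 39.875 / 0.246125 ≈ 162.01

x_B = 198.07, x_W = 281.46, x_F = 162.01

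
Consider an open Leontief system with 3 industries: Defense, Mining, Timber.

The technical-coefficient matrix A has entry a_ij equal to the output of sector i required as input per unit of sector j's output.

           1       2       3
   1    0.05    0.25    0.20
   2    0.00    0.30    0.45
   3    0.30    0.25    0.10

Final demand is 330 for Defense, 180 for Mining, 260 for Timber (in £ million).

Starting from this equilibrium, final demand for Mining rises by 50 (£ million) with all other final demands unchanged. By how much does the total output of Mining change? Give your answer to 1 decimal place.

Δx_2 = 95.6

I − A =
  [   0.95    -0.25    -0.20]
  [   0.00     0.70    -0.45]
  [  -0.30    -0.25     0.90]
Cofactors of I−A, C_ij = (−1)^(i+j)·(minor ij) (rows/columns in the sector order above):
  C_11 = (0.70)(0.90) − (-0.45)(-0.25) = 0.5175
  C_12 = −[(0.00)(0.90) − (-0.45)(-0.30)] = 0.1350
  C_13 = (0.00)(-0.25) − (0.70)(-0.30) = 0.2100
  C_21 = −[(-0.25)(0.90) − (-0.20)(-0.25)] = 0.2750
  C_22 = (0.95)(0.90) − (-0.20)(-0.30) = 0.7950
  C_23 = −[(0.95)(-0.25) − (-0.25)(-0.30)] = 0.3125
  C_31 = (-0.25)(-0.45) − (-0.20)(0.70) = 0.2525
  C_32 = −[(0.95)(-0.45) − (-0.20)(0.00)] = 0.4275
  C_33 = (0.95)(0.70) − (-0.25)(0.00) = 0.6650
det(I−A) = Σ_j (I−A)_1j·C_1j = (0.95)(0.5175) + (-0.25)(0.1350) + (-0.20)(0.2100) = 0.415875
adj(I−A) = Cᵀ =
  [ 0.5175   0.2750   0.2525]
  [ 0.1350   0.7950   0.4275]
  [ 0.2100   0.3125   0.6650]
(I − A)⁻¹ = adj(I−A) / det(I−A) ≈
  [   1.2444     0.6613     0.6072]
  [   0.3246     1.9116     1.0280]
  [   0.5050     0.7514     1.5990]
Δx = (I − A)⁻¹ Δd with Δd having +50 in the Mining component and 0 elsewhere.
So Δx_2 = L_22 · (+50), where L_22 = adj(I−A)_22 / det(I−A) = 0.7950 / 0.415875.
Δx_2 = 0.7950 × (+50) / 0.415875 = 39.75 / 0.415875 ≈ 95.6.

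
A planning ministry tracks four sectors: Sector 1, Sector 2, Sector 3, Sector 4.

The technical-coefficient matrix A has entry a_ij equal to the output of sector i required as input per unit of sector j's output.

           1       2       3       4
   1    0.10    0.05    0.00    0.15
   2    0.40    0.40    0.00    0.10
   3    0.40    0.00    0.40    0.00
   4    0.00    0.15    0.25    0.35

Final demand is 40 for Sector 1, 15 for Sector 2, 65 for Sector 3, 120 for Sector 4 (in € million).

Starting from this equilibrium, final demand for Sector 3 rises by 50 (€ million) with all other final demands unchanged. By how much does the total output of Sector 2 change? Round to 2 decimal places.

I − A =
  [   0.90    -0.05     0.00    -0.15]
  [  -0.40     0.60     0.00    -0.10]
  [  -0.40     0.00     0.60     0.00]
  [   0.00    -0.15    -0.25     0.65]
Compute the cofactors C_ij = (−1)^(i+j)·(3×3 minor ij) of I−A; the adjugate is their transpose:
adj(I−A) = Cᵀ =
  [ 0.22500   0.03300   0.02375   0.05700]
  [ 0.16600   0.33600   0.03750   0.09000]
  [ 0.15000   0.02200   0.31550   0.03800]
  [ 0.09600   0.08600   0.13000   0.31200]
det(I−A) = Σ_j (I−A)_1j·C_1j = (0.90)(0.22500) + (-0.05)(0.16600) + (0.00)(0.15000) + (-0.15)(0.09600) = 0.1798
(I − A)⁻¹ = adj(I−A) / det(I−A) ≈
  [   1.2514     0.1835     0.1321     0.3170]
  [   0.9232     1.8687     0.2086     0.5006]
  [   0.8343     0.1224     1.7547     0.2113]
  [   0.5339     0.4783     0.7230     1.7353]
Δx = (I − A)⁻¹ Δd with Δd having +50 in the Sector 3 component and 0 elsewhere.
So Δx_2 = L_23 · (+50), where L_23 = adj(I−A)_23 / det(I−A) = 0.03750 / 0.1798.
Δx_2 = 0.03750 × (+50) / 0.1798 = 1.875 / 0.1798 ≈ 10.43.

Δx_2 = 10.43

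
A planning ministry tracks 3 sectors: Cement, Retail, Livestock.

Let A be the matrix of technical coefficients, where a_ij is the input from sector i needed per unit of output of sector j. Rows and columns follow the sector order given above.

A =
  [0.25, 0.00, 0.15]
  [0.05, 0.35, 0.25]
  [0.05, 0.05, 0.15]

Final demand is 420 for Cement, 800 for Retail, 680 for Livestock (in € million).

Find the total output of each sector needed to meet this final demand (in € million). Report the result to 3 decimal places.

I − A =
  [   0.75     0.00    -0.15]
  [  -0.05     0.65    -0.25]
  [  -0.05    -0.05     0.85]
Cofactors of I−A, C_ij = (−1)^(i+j)·(minor ij) (rows/columns in the sector order above):
  C_11 = (0.65)(0.85) − (-0.25)(-0.05) = 0.5400
  C_12 = −[(-0.05)(0.85) − (-0.25)(-0.05)] = 0.0550
  C_13 = (-0.05)(-0.05) − (0.65)(-0.05) = 0.0350
  C_21 = −[(0.00)(0.85) − (-0.15)(-0.05)] = 0.0075
  C_22 = (0.75)(0.85) − (-0.15)(-0.05) = 0.6300
  C_23 = −[(0.75)(-0.05) − (0.00)(-0.05)] = 0.0375
  C_31 = (0.00)(-0.25) − (-0.15)(0.65) = 0.0975
  C_32 = −[(0.75)(-0.25) − (-0.15)(-0.05)] = 0.1950
  C_33 = (0.75)(0.65) − (0.00)(-0.05) = 0.4875
det(I−A) = Σ_j (I−A)_1j·C_1j = (0.75)(0.5400) + (0.00)(0.0550) + (-0.15)(0.0350) = 0.39975
adj(I−A) = Cᵀ =
  [ 0.5400   0.0075   0.0975]
  [ 0.0550   0.6300   0.1950]
  [ 0.0350   0.0375   0.4875]
(I − A)⁻¹ = adj(I−A) / det(I−A) ≈
  [   1.3508     0.0188     0.2439]
  [   0.1376     1.5760     0.4878]
  [   0.0876     0.0938     1.2195]
x = (I − A)⁻¹ d = adj(I−A)·d / det(I−A), with det(I−A) = 0.39975:
  x_1 = (0.5400·420 + 0.0075·800 + 0.0975·680) / 0.39975 = 299.10 / 0.39975 ≈ 748.218
  x_2 = (0.0550·420 + 0.6300·800 + 0.1950·680) / 0.39975 = 659.70 / 0.39975 ≈ 1650.281
  x_3 = (0.0350·420 + 0.0375·800 + 0.4875·680) / 0.39975 = 376.20 / 0.39975 ≈ 941.088

x_1 = 748.218, x_2 = 1650.281, x_3 = 941.088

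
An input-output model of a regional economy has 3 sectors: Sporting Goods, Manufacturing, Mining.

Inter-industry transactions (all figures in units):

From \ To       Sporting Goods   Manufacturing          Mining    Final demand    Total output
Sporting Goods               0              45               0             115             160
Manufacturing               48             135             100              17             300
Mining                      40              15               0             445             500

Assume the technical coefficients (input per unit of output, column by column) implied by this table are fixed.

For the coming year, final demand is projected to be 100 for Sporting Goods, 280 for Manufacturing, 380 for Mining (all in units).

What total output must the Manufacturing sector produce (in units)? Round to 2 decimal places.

Technical coefficients a_ij = z_ij / X_j:
  a_11 = 0/160 = 0.00, a_21 = 48/160 = 0.30, a_31 = 40/160 = 0.25
  a_12 = 45/300 = 0.15, a_22 = 135/300 = 0.45, a_32 = 15/300 = 0.05
  a_13 = 0/500 = 0.00, a_23 = 100/500 = 0.20, a_33 = 0/500 = 0.00
I − A =
  [   1.00    -0.15     0.00]
  [  -0.30     0.55    -0.20]
  [  -0.25    -0.05     1.00]
Cofactors of I−A, C_ij = (−1)^(i+j)·(minor ij) (rows/columns in the sector order above):
  C_11 = (0.55)(1.00) − (-0.20)(-0.05) = 0.5400
  C_12 = −[(-0.30)(1.00) − (-0.20)(-0.25)] = 0.3500
  C_13 = (-0.30)(-0.05) − (0.55)(-0.25) = 0.1525
  C_21 = −[(-0.15)(1.00) − (0.00)(-0.05)] = 0.1500
  C_22 = (1.00)(1.00) − (0.00)(-0.25) = 1.0000
  C_23 = −[(1.00)(-0.05) − (-0.15)(-0.25)] = 0.0875
  C_31 = (-0.15)(-0.20) − (0.00)(0.55) = 0.0300
  C_32 = −[(1.00)(-0.20) − (0.00)(-0.30)] = 0.2000
  C_33 = (1.00)(0.55) − (-0.15)(-0.30) = 0.5050
det(I−A) = Σ_j (I−A)_1j·C_1j = (1.00)(0.5400) + (-0.15)(0.3500) + (0.00)(0.1525) = 0.4875
adj(I−A) = Cᵀ =
  [ 0.5400   0.1500   0.0300]
  [ 0.3500   1.0000   0.2000]
  [ 0.1525   0.0875   0.5050]
(I − A)⁻¹ = adj(I−A) / det(I−A) ≈
  [   1.1077     0.3077     0.0615]
  [   0.7179     2.0513     0.4103]
  [   0.3128     0.1795     1.0359]
x = (I − A)⁻¹ d = adj(I−A)·d / det(I−A), with det(I−A) = 0.4875:
  x_1 = (0.5400·100 + 0.1500·280 + 0.0300·380) / 0.4875 = 107.40 / 0.4875 ≈ 220.31
  x_2 = (0.3500·100 + 1.0000·280 + 0.2000·380) / 0.4875 = 391.00 / 0.4875 ≈ 802.05
  x_3 = (0.1525·100 + 0.0875·280 + 0.5050·380) / 0.4875 = 231.65 / 0.4875 ≈ 475.18

x_2 = 802.05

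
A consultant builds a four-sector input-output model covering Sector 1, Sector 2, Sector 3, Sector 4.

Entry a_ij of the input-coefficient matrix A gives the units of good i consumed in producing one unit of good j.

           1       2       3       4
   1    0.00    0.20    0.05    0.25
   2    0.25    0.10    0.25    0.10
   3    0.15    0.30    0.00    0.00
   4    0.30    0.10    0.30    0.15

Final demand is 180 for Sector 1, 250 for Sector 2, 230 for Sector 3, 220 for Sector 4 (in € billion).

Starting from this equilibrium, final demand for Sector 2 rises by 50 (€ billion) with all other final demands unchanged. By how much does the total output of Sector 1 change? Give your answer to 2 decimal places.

Δx_1 = 21.63

I − A =
  [   1.00    -0.20    -0.05    -0.25]
  [  -0.25     0.90    -0.25    -0.10]
  [  -0.15    -0.30     1.00     0.00]
  [  -0.30    -0.10    -0.30     0.85]
Compute the cofactors C_ij = (−1)^(i+j)·(3×3 minor ij) of I−A; the adjugate is their transpose:
adj(I−A) = Cᵀ =
  [ 0.682250   0.230250   0.160000   0.227750]
  [ 0.278875   0.757375   0.254625   0.171125]
  [ 0.186000   0.261750   0.632750   0.085500]
  [ 0.339250   0.262750   0.309750   0.757000]
det(I−A) = Σ_j (I−A)_1j·C_1j = (1.00)(0.682250) + (-0.20)(0.278875) + (-0.05)(0.186000) + (-0.25)(0.339250) = 0.5323625
(I − A)⁻¹ = adj(I−A) / det(I−A) ≈
  [   1.2816     0.4325     0.3005     0.4278]
  [   0.5238     1.4227     0.4783     0.3214]
  [   0.3494     0.4917     1.1886     0.1606]
  [   0.6373     0.4936     0.5818     1.4220]
Δx = (I − A)⁻¹ Δd with Δd having +50 in the Sector 2 component and 0 elsewhere.
So Δx_1 = L_12 · (+50), where L_12 = adj(I−A)_12 / det(I−A) = 0.230250 / 0.5323625.
Δx_1 = 0.230250 × (+50) / 0.5323625 = 11.5125 / 0.5323625 ≈ 21.63.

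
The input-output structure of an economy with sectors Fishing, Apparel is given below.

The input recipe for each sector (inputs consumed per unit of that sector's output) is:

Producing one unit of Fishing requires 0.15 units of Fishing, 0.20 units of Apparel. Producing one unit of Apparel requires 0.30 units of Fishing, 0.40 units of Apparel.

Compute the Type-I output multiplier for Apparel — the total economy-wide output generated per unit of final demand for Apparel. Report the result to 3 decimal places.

m_2 = 2.556

I − A =
  [   0.85    -0.30]
  [  -0.20     0.60]
det(I−A) = (0.85)(0.60) − (-0.30)(-0.20) = 0.4500
adj(I−A) = [[0.60, 0.30], [0.20, 0.85]]
(I − A)⁻¹ = adj(I−A) / det(I−A) ≈
  [   1.3333     0.6667]
  [   0.4444     1.8889]
The output multiplier for sector j is the column-j sum of the Leontief inverse (I − A)⁻¹ = adj(I−A) / det(I−A).
Column 2 of adj(I−A): (0.30, 0.85); det(I−A) = 0.4500.
m_2 = (0.30 + 0.85) / 0.4500 = 1.15 / 0.4500 ≈ 2.556.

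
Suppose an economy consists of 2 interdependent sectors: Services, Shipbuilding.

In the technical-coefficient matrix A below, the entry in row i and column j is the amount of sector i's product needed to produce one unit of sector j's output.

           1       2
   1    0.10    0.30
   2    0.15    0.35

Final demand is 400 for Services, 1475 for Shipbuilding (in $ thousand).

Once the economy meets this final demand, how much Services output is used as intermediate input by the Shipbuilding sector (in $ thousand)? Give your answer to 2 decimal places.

z_12 = 770.83

I − A =
  [   0.90    -0.30]
  [  -0.15     0.65]
det(I−A) = (0.90)(0.65) − (-0.30)(-0.15) = 0.5400
adj(I−A) = [[0.65, 0.30], [0.15, 0.90]]
(I − A)⁻¹ = adj(I−A) / det(I−A) ≈
  [   1.2037     0.5556]
  [   0.2778     1.6667]
First solve x = (I − A)⁻¹ d = adj(I−A)·d / det(I−A); in particular x_2 = (0.15·400 + 0.90·1475) / 0.5400 = 1387.50 / 0.5400 ≈ 2569.4444.
Intermediate flow from 1 to 2: z_12 = a_12 · x_2 = 0.30 × 1387.50 / 0.5400 = 416.25 / 0.5400 ≈ 770.83.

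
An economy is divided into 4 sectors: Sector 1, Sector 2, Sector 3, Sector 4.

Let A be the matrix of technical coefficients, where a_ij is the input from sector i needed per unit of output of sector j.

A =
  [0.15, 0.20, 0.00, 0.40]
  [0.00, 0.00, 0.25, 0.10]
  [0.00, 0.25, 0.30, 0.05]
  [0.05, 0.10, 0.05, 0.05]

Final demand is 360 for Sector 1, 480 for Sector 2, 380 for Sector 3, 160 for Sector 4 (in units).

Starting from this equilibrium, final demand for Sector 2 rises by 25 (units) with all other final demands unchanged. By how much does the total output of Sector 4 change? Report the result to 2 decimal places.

I − A =
  [   0.85    -0.20     0.00    -0.40]
  [   0.00     1.00    -0.25    -0.10]
  [   0.00    -0.25     0.70    -0.05]
  [  -0.05    -0.10    -0.05     0.95]
Compute the cofactors C_ij = (−1)^(i+j)·(3×3 minor ij) of I−A; the adjugate is their transpose:
adj(I−A) = Cᵀ =
  [ 0.593625   0.165500   0.078500   0.271500]
  [ 0.004125   0.549125   0.201125   0.070125]
  [ 0.003750   0.201625   0.778000   0.063750]
  [ 0.031875   0.077125   0.066250   0.541875]
det(I−A) = Σ_j (I−A)_1j·C_1j = (0.85)(0.593625) + (-0.20)(0.004125) + (0.00)(0.003750) + (-0.40)(0.031875) = 0.49100625
(I − A)⁻¹ = adj(I−A) / det(I−A) ≈
  [   1.2090     0.3371     0.1599     0.5529]
  [   0.0084     1.1184     0.4096     0.1428]
  [   0.0076     0.4106     1.5845     0.1298]
  [   0.0649     0.1571     0.1349     1.1036]
Δx = (I − A)⁻¹ Δd with Δd having +25 in the Sector 2 component and 0 elsewhere.
So Δx_4 = L_42 · (+25), where L_42 = adj(I−A)_42 / det(I−A) = 0.077125 / 0.49100625.
Δx_4 = 0.077125 × (+25) / 0.49100625 = 1.928125 / 0.49100625 ≈ 3.93.

Δx_4 = 3.93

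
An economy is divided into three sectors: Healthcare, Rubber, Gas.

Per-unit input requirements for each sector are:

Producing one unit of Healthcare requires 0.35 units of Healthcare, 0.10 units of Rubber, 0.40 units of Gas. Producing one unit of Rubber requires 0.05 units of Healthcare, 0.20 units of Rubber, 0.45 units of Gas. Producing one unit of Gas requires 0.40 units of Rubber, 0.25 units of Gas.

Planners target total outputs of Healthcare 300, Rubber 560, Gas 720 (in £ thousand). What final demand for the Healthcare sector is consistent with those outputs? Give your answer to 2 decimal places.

I − A =
  [   0.65    -0.05     0.00]
  [  -0.10     0.80    -0.40]
  [  -0.40    -0.45     0.75]
d = (I − A) x:
  d_H = (+0.65)·300 + (-0.05)·560 + (+0.00)·720 = 167.00
  d_R = (-0.10)·300 + (+0.80)·560 + (-0.40)·720 = 130.00
  d_G = (-0.40)·300 + (-0.45)·560 + (+0.75)·720 = 168.00

d_H = 167.00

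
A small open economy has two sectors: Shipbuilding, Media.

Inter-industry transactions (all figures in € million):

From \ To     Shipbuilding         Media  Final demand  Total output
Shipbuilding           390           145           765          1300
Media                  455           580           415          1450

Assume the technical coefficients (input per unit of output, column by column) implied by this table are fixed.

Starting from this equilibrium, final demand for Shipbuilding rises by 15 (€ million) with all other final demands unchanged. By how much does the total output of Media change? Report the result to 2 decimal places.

Δx_M = 13.64

Technical coefficients a_ij = z_ij / X_j:
  a_SS = 390/1300 = 0.30, a_MS = 455/1300 = 0.35
  a_SM = 145/1450 = 0.10, a_MM = 580/1450 = 0.40
I − A =
  [   0.70    -0.10]
  [  -0.35     0.60]
det(I−A) = (0.70)(0.60) − (-0.10)(-0.35) = 0.3850
adj(I−A) = [[0.60, 0.10], [0.35, 0.70]]
(I − A)⁻¹ = adj(I−A) / det(I−A) ≈
  [   1.5584     0.2597]
  [   0.9091     1.8182]
Δx = (I − A)⁻¹ Δd with Δd having +15 in the Shipbuilding component and 0 elsewhere.
So Δx_M = L_MS · (+15), where L_MS = adj(I−A)_MS / det(I−A) = 0.35 / 0.3850.
Δx_M = 0.35 × (+15) / 0.3850 = 5.25 / 0.3850 ≈ 13.64.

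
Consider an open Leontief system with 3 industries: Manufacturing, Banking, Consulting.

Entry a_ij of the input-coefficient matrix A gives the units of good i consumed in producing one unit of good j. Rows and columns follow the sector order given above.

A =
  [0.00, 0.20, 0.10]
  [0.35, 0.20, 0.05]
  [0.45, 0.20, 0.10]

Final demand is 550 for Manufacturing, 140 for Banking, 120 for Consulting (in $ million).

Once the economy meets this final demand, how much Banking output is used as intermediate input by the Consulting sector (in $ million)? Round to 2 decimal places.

I − A =
  [   1.00    -0.20    -0.10]
  [  -0.35     0.80    -0.05]
  [  -0.45    -0.20     0.90]
Cofactors of I−A, C_ij = (−1)^(i+j)·(minor ij) (rows/columns in the sector order above):
  C_11 = (0.80)(0.90) − (-0.05)(-0.20) = 0.7100
  C_12 = −[(-0.35)(0.90) − (-0.05)(-0.45)] = 0.3375
  C_13 = (-0.35)(-0.20) − (0.80)(-0.45) = 0.4300
  C_21 = −[(-0.20)(0.90) − (-0.10)(-0.20)] = 0.2000
  C_22 = (1.00)(0.90) − (-0.10)(-0.45) = 0.8550
  C_23 = −[(1.00)(-0.20) − (-0.20)(-0.45)] = 0.2900
  C_31 = (-0.20)(-0.05) − (-0.10)(0.80) = 0.0900
  C_32 = −[(1.00)(-0.05) − (-0.10)(-0.35)] = 0.0850
  C_33 = (1.00)(0.80) − (-0.20)(-0.35) = 0.7300
det(I−A) = Σ_j (I−A)_1j·C_1j = (1.00)(0.7100) + (-0.20)(0.3375) + (-0.10)(0.4300) = 0.5995
adj(I−A) = Cᵀ =
  [ 0.7100   0.2000   0.0900]
  [ 0.3375   0.8550   0.0850]
  [ 0.4300   0.2900   0.7300]
(I − A)⁻¹ = adj(I−A) / det(I−A) ≈
  [   1.1843     0.3336     0.1501]
  [   0.5630     1.4262     0.1418]
  [   0.7173     0.4837     1.2177]
First solve x = (I − A)⁻¹ d = adj(I−A)·d / det(I−A); in particular x_3 = (0.4300·550 + 0.2900·140 + 0.7300·120) / 0.5995 = 364.70 / 0.5995 ≈ 608.3403.
Intermediate flow from 2 to 3: z_23 = a_23 · x_3 = 0.05 × 364.70 / 0.5995 = 18.235 / 0.5995 ≈ 30.42.

z_23 = 30.42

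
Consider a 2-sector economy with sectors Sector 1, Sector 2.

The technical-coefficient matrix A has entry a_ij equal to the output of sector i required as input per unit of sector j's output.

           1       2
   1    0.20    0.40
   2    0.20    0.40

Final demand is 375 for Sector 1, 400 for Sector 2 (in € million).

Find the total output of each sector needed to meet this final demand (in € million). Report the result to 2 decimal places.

x_1 = 962.50, x_2 = 987.50

I − A =
  [   0.80    -0.40]
  [  -0.20     0.60]
det(I−A) = (0.80)(0.60) − (-0.40)(-0.20) = 0.4000
adj(I−A) = [[0.60, 0.40], [0.20, 0.80]]
(I − A)⁻¹ = adj(I−A) / det(I−A) ≈
  [   1.5000     1.0000]
  [   0.5000     2.0000]
x = (I − A)⁻¹ d = adj(I−A)·d / det(I−A), with det(I−A) = 0.4000:
  x_1 = (0.60·375 + 0.40·400) / 0.4000 = 385.00 / 0.4000 = 962.50
  x_2 = (0.20·375 + 0.80·400) / 0.4000 = 395.00 / 0.4000 = 987.50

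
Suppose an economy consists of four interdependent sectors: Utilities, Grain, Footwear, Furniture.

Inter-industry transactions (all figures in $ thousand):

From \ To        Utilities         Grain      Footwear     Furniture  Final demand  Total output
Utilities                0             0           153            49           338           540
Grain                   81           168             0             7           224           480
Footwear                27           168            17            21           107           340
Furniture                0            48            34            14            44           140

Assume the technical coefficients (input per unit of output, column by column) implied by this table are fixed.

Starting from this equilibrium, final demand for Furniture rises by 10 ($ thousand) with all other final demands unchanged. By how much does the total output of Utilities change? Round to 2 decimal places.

Δx_1 = 5.40

Technical coefficients a_ij = z_ij / X_j:
  a_11 = 0/540 = 0.00, a_21 = 81/540 = 0.15, a_31 = 27/540 = 0.05, a_41 = 0/540 = 0.00
  a_12 = 0/480 = 0.00, a_22 = 168/480 = 0.35, a_32 = 168/480 = 0.35, a_42 = 48/480 = 0.10
  a_13 = 153/340 = 0.45, a_23 = 0/340 = 0.00, a_33 = 17/340 = 0.05, a_43 = 34/340 = 0.10
  a_14 = 49/140 = 0.35, a_24 = 7/140 = 0.05, a_34 = 21/140 = 0.15, a_44 = 14/140 = 0.10
I − A =
  [   1.00     0.00    -0.45    -0.35]
  [  -0.15     0.65     0.00    -0.05]
  [  -0.05    -0.35     0.95    -0.15]
  [   0.00    -0.10    -0.10     0.90]
Compute the cofactors C_ij = (−1)^(i+j)·(3×3 minor ij) of I−A; the adjugate is their transpose:
adj(I−A) = Cᵀ =
  [ 0.539500   0.194000   0.283750   0.267875]
  [ 0.126250   0.818000   0.071000   0.106375]
  [ 0.078500   0.331750   0.574750   0.144750]
  [ 0.022750   0.127750   0.071750   0.579250]
det(I−A) = Σ_j (I−A)_1j·C_1j = (1.00)(0.539500) + (0.00)(0.126250) + (-0.45)(0.078500) + (-0.35)(0.022750) = 0.4962125
(I − A)⁻¹ = adj(I−A) / det(I−A) ≈
  [   1.0872     0.3910     0.5718     0.5398]
  [   0.2544     1.6485     0.1431     0.2144]
  [   0.1582     0.6686     1.1583     0.2917]
  [   0.0458     0.2575     0.1446     1.1673]
Δx = (I − A)⁻¹ Δd with Δd having +10 in the Furniture component and 0 elsewhere.
So Δx_1 = L_14 · (+10), where L_14 = adj(I−A)_14 / det(I−A) = 0.267875 / 0.4962125.
Δx_1 = 0.267875 × (+10) / 0.4962125 = 2.67875 / 0.4962125 ≈ 5.40.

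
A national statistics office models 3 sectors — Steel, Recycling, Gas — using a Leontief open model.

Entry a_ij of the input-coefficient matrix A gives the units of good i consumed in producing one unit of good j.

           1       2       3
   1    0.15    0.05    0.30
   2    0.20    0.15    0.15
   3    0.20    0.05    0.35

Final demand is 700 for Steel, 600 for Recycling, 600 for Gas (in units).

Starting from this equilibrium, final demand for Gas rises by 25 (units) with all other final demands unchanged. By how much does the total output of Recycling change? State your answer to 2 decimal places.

I − A =
  [   0.85    -0.05    -0.30]
  [  -0.20     0.85    -0.15]
  [  -0.20    -0.05     0.65]
Cofactors of I−A, C_ij = (−1)^(i+j)·(minor ij) (rows/columns in the sector order above):
  C_11 = (0.85)(0.65) − (-0.15)(-0.05) = 0.5450
  C_12 = −[(-0.20)(0.65) − (-0.15)(-0.20)] = 0.1600
  C_13 = (-0.20)(-0.05) − (0.85)(-0.20) = 0.1800
  C_21 = −[(-0.05)(0.65) − (-0.30)(-0.05)] = 0.0475
  C_22 = (0.85)(0.65) − (-0.30)(-0.20) = 0.4925
  C_23 = −[(0.85)(-0.05) − (-0.05)(-0.20)] = 0.0525
  C_31 = (-0.05)(-0.15) − (-0.30)(0.85) = 0.2625
  C_32 = −[(0.85)(-0.15) − (-0.30)(-0.20)] = 0.1875
  C_33 = (0.85)(0.85) − (-0.05)(-0.20) = 0.7125
det(I−A) = Σ_j (I−A)_1j·C_1j = (0.85)(0.5450) + (-0.05)(0.1600) + (-0.30)(0.1800) = 0.40125
adj(I−A) = Cᵀ =
  [ 0.5450   0.0475   0.2625]
  [ 0.1600   0.4925   0.1875]
  [ 0.1800   0.0525   0.7125]
(I − A)⁻¹ = adj(I−A) / det(I−A) ≈
  [   1.3583     0.1184     0.6542]
  [   0.3988     1.2274     0.4673]
  [   0.4486     0.1308     1.7757]
Δx = (I − A)⁻¹ Δd with Δd having +25 in the Gas component and 0 elsewhere.
So Δx_2 = L_23 · (+25), where L_23 = adj(I−A)_23 / det(I−A) = 0.1875 / 0.40125.
Δx_2 = 0.1875 × (+25) / 0.40125 = 4.6875 / 0.40125 ≈ 11.68.

Δx_2 = 11.68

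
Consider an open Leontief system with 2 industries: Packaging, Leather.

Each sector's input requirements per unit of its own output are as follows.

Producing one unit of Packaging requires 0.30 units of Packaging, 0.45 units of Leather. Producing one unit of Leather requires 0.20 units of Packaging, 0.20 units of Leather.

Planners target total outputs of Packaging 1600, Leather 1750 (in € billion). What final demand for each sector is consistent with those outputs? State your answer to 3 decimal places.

d_1 = 770.000, d_2 = 680.000

I − A =
  [   0.70    -0.20]
  [  -0.45     0.80]
d = (I − A) x:
  d_1 = (+0.70)·1600 + (-0.20)·1750 = 770.000
  d_2 = (-0.45)·1600 + (+0.80)·1750 = 680.000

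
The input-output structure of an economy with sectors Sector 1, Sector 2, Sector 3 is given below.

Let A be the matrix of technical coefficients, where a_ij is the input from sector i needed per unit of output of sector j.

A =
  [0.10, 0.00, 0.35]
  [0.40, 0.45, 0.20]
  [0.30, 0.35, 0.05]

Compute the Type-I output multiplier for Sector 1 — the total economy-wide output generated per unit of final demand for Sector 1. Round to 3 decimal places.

m_1 = 3.985

I − A =
  [   0.90     0.00    -0.35]
  [  -0.40     0.55    -0.20]
  [  -0.30    -0.35     0.95]
Cofactors of I−A, C_ij = (−1)^(i+j)·(minor ij) (rows/columns in the sector order above):
  C_11 = (0.55)(0.95) − (-0.20)(-0.35) = 0.4525
  C_12 = −[(-0.40)(0.95) − (-0.20)(-0.30)] = 0.4400
  C_13 = (-0.40)(-0.35) − (0.55)(-0.30) = 0.3050
  C_21 = −[(0.00)(0.95) − (-0.35)(-0.35)] = 0.1225
  C_22 = (0.90)(0.95) − (-0.35)(-0.30) = 0.7500
  C_23 = −[(0.90)(-0.35) − (0.00)(-0.30)] = 0.3150
  C_31 = (0.00)(-0.20) − (-0.35)(0.55) = 0.1925
  C_32 = −[(0.90)(-0.20) − (-0.35)(-0.40)] = 0.3200
  C_33 = (0.90)(0.55) − (0.00)(-0.40) = 0.4950
det(I−A) = Σ_j (I−A)_1j·C_1j = (0.90)(0.4525) + (0.00)(0.4400) + (-0.35)(0.3050) = 0.3005
adj(I−A) = Cᵀ =
  [ 0.4525   0.1225   0.1925]
  [ 0.4400   0.7500   0.3200]
  [ 0.3050   0.3150   0.4950]
(I − A)⁻¹ = adj(I−A) / det(I−A) ≈
  [   1.5058     0.4077     0.6406]
  [   1.4642     2.4958     1.0649]
  [   1.0150     1.0483     1.6473]
The output multiplier for sector j is the column-j sum of the Leontief inverse (I − A)⁻¹ = adj(I−A) / det(I−A).
Column 1 of adj(I−A): (0.4525, 0.4400, 0.3050); det(I−A) = 0.3005.
m_1 = (0.4525 + 0.4400 + 0.3050) / 0.3005 = 1.1975 / 0.3005 ≈ 3.985.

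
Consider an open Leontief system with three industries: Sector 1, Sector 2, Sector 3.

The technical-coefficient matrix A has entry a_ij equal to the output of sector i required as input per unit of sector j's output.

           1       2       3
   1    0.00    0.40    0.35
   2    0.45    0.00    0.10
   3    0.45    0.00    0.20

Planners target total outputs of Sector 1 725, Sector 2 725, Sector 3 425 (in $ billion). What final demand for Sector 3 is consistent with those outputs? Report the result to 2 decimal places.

I − A =
  [   1.00    -0.40    -0.35]
  [  -0.45     1.00    -0.10]
  [  -0.45     0.00     0.80]
d = (I − A) x:
  d_1 = (+1.00)·725 + (-0.40)·725 + (-0.35)·425 = 286.25
  d_2 = (-0.45)·725 + (+1.00)·725 + (-0.10)·425 = 356.25
  d_3 = (-0.45)·725 + (+0.00)·725 + (+0.80)·425 = 13.75

d_3 = 13.75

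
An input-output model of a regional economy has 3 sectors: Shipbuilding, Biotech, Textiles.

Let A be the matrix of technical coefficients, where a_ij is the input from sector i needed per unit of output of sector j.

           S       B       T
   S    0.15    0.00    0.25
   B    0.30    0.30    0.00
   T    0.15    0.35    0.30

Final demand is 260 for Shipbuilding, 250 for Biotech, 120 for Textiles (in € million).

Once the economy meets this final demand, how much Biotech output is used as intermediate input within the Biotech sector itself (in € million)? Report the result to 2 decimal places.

I − A =
  [   0.85     0.00    -0.25]
  [  -0.30     0.70     0.00]
  [  -0.15    -0.35     0.70]
Cofactors of I−A, C_ij = (−1)^(i+j)·(minor ij) (rows/columns in the sector order above):
  C_11 = (0.70)(0.70) − (0.00)(-0.35) = 0.4900
  C_12 = −[(-0.30)(0.70) − (0.00)(-0.15)] = 0.2100
  C_13 = (-0.30)(-0.35) − (0.70)(-0.15) = 0.2100
  C_21 = −[(0.00)(0.70) − (-0.25)(-0.35)] = 0.0875
  C_22 = (0.85)(0.70) − (-0.25)(-0.15) = 0.5575
  C_23 = −[(0.85)(-0.35) − (0.00)(-0.15)] = 0.2975
  C_31 = (0.00)(0.00) − (-0.25)(0.70) = 0.1750
  C_32 = −[(0.85)(0.00) − (-0.25)(-0.30)] = 0.0750
  C_33 = (0.85)(0.70) − (0.00)(-0.30) = 0.5950
det(I−A) = Σ_j (I−A)_1j·C_1j = (0.85)(0.4900) + (0.00)(0.2100) + (-0.25)(0.2100) = 0.3640
adj(I−A) = Cᵀ =
  [ 0.4900   0.0875   0.1750]
  [ 0.2100   0.5575   0.0750]
  [ 0.2100   0.2975   0.5950]
(I − A)⁻¹ = adj(I−A) / det(I−A) ≈
  [   1.3462     0.2404     0.4808]
  [   0.5769     1.5316     0.2060]
  [   0.5769     0.8173     1.6346]
First solve x = (I − A)⁻¹ d = adj(I−A)·d / det(I−A); in particular x_B = (0.2100·260 + 0.5575·250 + 0.0750·120) / 0.3640 = 202.975 / 0.3640 ≈ 557.6236.
Intermediate flow from B to B: z_BB = a_BB · x_B = 0.30 × 202.975 / 0.3640 = 60.8925 / 0.3640 ≈ 167.29.

z_BB = 167.29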